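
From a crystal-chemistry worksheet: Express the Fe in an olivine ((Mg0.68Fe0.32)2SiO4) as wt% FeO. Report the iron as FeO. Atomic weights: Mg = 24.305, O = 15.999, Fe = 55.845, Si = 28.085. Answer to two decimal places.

Formula mass = 160.877 g/mol.
0.64 Fe → 0.6400 mol FeO per formula unit; M(FeO) = 71.844, so FeO mass = 45.980 g.
45.980/160.877 × 100 = 28.58 wt%.

28.58 wt%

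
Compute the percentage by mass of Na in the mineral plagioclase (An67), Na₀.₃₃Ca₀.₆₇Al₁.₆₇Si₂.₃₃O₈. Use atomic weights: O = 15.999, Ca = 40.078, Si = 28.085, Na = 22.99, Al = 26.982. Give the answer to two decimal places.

2.78 weight percent

Molar mass of Na₀.₃₃Ca₀.₆₇Al₁.₆₇Si₂.₃₃O₈: 0.33*22.99 + 0.67*40.078 + 1.67*26.982 + 2.33*28.085 + 8*15.999 = 272.929 g/mol.
Mass of Na per formula unit: 0.33 × 22.99 = 7.587 g.
Weight fraction Na = 7.587 / 272.929 = 0.0278.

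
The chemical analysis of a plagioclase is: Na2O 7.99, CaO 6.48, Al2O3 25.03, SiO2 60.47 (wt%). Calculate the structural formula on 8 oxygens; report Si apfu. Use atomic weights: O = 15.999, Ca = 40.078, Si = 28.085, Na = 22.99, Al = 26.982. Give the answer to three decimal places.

7.99 wt% Na2O ÷ 61.979 g/mol = 0.12891 mol, giving 0.25782 Na and 0.12891 O.
6.48 wt% CaO ÷ 56.077 g/mol = 0.11556 mol, giving 0.11556 Ca and 0.11556 O.
25.03 wt% Al2O3 ÷ 101.961 g/mol = 0.24549 mol, giving 0.49098 Al and 0.73647 O.
60.47 wt% SiO2 ÷ 60.083 g/mol = 1.00644 mol, giving 1.00644 Si and 2.01288 O.
Oxygen sums to 2.99382; scaling by 8/2.99382 = 2.67217 puts the formula on 8 O.
Si: 1.00644 × 2.67217 = 2.689 atoms per formula unit.

2.689 Si apfu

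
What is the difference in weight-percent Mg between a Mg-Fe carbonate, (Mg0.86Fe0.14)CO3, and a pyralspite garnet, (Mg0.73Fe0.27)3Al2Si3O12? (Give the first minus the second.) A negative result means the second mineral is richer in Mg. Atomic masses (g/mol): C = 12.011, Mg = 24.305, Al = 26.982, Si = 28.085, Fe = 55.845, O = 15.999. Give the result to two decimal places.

11.14 percentage points

First mineral: 20.902 g Mg in 88.729 g formula = 23.56 wt% Mg.
Second mineral: 53.228 g Mg in 428.669 g formula = 12.42 wt% Mg.
23.56% − 12.42% gives a difference of 11.14 percentage points.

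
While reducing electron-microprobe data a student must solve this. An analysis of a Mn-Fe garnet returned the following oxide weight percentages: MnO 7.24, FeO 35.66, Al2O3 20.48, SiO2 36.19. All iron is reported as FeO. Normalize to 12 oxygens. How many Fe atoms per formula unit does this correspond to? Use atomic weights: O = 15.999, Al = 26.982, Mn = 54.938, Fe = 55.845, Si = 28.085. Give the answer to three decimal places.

7.24 wt% MnO ÷ 70.937 g/mol = 0.10206 mol, giving 0.10206 Mn and 0.10206 O.
35.66 wt% FeO ÷ 71.844 g/mol = 0.49635 mol, giving 0.49635 Fe and 0.49635 O.
20.48 wt% Al2O3 ÷ 101.961 g/mol = 0.20086 mol, giving 0.40172 Al and 0.60258 O.
36.19 wt% SiO2 ÷ 60.083 g/mol = 0.60233 mol, giving 0.60233 Si and 1.20466 O.
Oxygen sums to 2.40565; scaling by 12/2.40565 = 4.98826 puts the formula on 12 O.
Fe: 0.49635 × 4.98826 = 2.476 atoms per formula unit.

2.476 Fe apfu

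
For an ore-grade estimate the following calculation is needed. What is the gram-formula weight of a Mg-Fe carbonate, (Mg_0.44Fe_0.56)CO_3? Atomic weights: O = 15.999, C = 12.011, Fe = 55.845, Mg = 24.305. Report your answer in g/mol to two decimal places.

Mg: 0.44 × 24.305 = 10.6942
Fe: 0.56 × 55.845 = 31.2732
C: 1 × 12.011 = 12.0110
O: 3 × 15.999 = 47.9970
Summing the contributions gives the formula mass.

101.98 g/mol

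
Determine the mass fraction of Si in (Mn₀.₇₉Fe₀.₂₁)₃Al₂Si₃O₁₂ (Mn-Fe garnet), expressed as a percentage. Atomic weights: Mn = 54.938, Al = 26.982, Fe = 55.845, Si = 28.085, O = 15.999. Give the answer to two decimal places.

M((Mn₀.₇₉Fe₀.₂₁)₃Al₂Si₃O₁₂) = 495.592 g/mol.
Si contributes 3 × 28.085 = 84.255 g per mole.
84.255/495.592 = 0.1700 → 17.00%.

17.00 mass %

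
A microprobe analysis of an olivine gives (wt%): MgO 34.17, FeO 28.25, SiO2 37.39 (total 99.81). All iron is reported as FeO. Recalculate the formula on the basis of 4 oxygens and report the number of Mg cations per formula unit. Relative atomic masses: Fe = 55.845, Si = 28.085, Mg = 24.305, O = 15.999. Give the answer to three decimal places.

1.364 Mg apfu

34.17 wt% MgO ÷ 40.304 g/mol = 0.84781 mol, giving 0.84781 Mg and 0.84781 O.
28.25 wt% FeO ÷ 71.844 g/mol = 0.39321 mol, giving 0.39321 Fe and 0.39321 O.
37.39 wt% SiO2 ÷ 60.083 g/mol = 0.62231 mol, giving 0.62231 Si and 1.24462 O.
Oxygen sums to 2.48564; scaling by 4/2.48564 = 1.60924 puts the formula on 4 O.
Mg: 0.84781 × 1.60924 = 1.364 atoms per formula unit.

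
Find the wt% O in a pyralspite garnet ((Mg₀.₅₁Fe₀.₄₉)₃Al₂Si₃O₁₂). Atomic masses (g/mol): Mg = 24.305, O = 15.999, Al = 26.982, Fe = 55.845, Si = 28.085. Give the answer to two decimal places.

Formula mass = 1.53*24.305 + 1.47*55.845 + 2*26.982 + 3*28.085 + 12*15.999 = 449.486 g/mol, of which 191.988 g is O.
So O makes up 191.988/449.486 = 0.4271 of the mass, i.e. 42.71%.

42.71 weight percent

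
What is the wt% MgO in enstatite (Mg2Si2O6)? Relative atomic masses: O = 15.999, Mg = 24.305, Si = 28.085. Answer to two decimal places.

Molar mass of Mg2Si2O6 = 2×24.305 + 2×28.085 + 6×15.999 = 200.774 g/mol.
Each formula unit contains 2 Mg, equivalent to 2/1 = 2.0000 mol MgO.
M(MgO) = 1×24.305 + 1×15.999 = 40.304 g/mol.
Mass of MgO per formula unit = 2.0000 × 40.304 = 80.608 g.
MgO wt% = 80.608 / 200.774 × 100 = 40.15%.

40.15 wt%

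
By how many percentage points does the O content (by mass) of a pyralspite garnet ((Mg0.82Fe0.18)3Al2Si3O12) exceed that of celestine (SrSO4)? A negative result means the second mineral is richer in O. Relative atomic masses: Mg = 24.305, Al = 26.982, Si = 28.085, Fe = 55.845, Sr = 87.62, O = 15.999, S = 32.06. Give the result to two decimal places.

10.85 percentage points

M((Mg0.82Fe0.18)3Al2Si3O12) = 420.154 g/mol, so wt% O = 191.988/420.154 × 100 = 45.69%.
M(SrSO4) = 183.676 g/mol, so wt% O = 63.996/183.676 × 100 = 34.84%.
45.69 − 34.84 = 10.85 pp.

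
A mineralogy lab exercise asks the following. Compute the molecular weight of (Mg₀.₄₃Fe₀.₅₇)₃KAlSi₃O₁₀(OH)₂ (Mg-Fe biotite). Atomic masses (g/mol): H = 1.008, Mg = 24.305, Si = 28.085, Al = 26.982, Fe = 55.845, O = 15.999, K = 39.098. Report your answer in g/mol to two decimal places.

471.19 g/mol

M = 1.29(24.305) + 1.71(55.845) + 1(39.098) + 1(26.982) + 3(28.085) + 12(15.999) + 2(1.008)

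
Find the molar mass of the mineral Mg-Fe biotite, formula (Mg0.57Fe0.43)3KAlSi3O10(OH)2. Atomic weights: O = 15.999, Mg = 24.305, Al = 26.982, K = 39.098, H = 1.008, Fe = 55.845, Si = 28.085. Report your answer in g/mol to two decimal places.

457.94 g/mol

The formula mass is the sum 1.71·24.305 + 1.29·55.845 + 1·39.098 + 1·26.982 + 3·28.085 + 12·15.999 + 2·1.008.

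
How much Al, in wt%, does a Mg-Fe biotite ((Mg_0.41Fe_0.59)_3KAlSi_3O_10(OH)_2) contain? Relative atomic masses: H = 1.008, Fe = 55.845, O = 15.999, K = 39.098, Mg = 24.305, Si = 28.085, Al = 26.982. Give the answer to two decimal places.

5.70 wt%

Formula mass = 1.23×24.305 + 1.77×55.845 + 1×39.098 + 1×26.982 + 3×28.085 + 12×15.999 + 2×1.008 = 473.080 g/mol, of which 26.982 g is Al.
So Al makes up 26.982/473.080 = 0.0570 of the mass, i.e. 5.70%.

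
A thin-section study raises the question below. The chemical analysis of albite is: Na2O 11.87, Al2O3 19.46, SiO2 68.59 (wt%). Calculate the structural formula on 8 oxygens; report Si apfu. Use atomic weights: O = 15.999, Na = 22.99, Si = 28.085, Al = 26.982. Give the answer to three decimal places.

2.997 Si apfu

Na2O (M=61.979): mol = 0.19152; Na = 0.38304, O = 0.19152.
Al2O3 (M=101.961): mol = 0.19086; Al = 0.38172, O = 0.57258.
SiO2 (M=60.083): mol = 1.14159; Si = 1.14159, O = 2.28318.
ΣO = 3.04728; factor = 8/ΣO = 2.62529.
Si apfu = 1.14159 × 2.62529 = 2.997.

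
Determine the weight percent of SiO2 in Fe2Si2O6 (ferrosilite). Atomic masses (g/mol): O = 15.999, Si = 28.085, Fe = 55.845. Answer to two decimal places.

M(Fe2Si2O6) = 263.854 g/mol; M(SiO2) = 60.083 g/mol.
Moles SiO2 per formula unit = 2 Si ÷ 1 = 2.0000.
SiO2 fraction = (2.0000 × 60.083) / 263.854 = 120.166/263.854 = 0.4554.

45.54 wt%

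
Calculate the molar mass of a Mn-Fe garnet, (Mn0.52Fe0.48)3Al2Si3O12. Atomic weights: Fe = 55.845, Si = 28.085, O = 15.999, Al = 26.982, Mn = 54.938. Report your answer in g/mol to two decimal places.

496.33 g/mol

Mn: 1.56 × 54.938 = 85.7033
Fe: 1.44 × 55.845 = 80.4168
Al: 2 × 26.982 = 53.9640
Si: 3 × 28.085 = 84.2550
O: 12 × 15.999 = 191.9880
Summing the contributions gives the formula mass.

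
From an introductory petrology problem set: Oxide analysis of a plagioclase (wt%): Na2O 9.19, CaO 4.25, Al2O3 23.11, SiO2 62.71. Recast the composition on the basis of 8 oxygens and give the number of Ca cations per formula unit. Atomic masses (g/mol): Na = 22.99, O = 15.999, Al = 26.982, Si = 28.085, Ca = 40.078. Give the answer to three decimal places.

0.203 Ca apfu

9.19 wt% Na2O ÷ 61.979 g/mol = 0.14828 mol, giving 0.29656 Na and 0.14828 O.
4.25 wt% CaO ÷ 56.077 g/mol = 0.07579 mol, giving 0.07579 Ca and 0.07579 O.
23.11 wt% Al2O3 ÷ 101.961 g/mol = 0.22666 mol, giving 0.45332 Al and 0.67998 O.
62.71 wt% SiO2 ÷ 60.083 g/mol = 1.04372 mol, giving 1.04372 Si and 2.08744 O.
Oxygen sums to 2.99149; scaling by 8/2.99149 = 2.67425 puts the formula on 8 O.
Ca: 0.07579 × 2.67425 = 0.203 atoms per formula unit.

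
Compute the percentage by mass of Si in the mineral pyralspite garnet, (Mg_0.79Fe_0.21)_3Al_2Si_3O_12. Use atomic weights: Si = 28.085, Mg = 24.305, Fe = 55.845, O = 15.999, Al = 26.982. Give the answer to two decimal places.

19.92 weight percent

Molar mass of (Mg_0.79Fe_0.21)_3Al_2Si_3O_12: 2.37·24.305 + 0.63·55.845 + 2·26.982 + 3·28.085 + 12·15.999 = 422.992 g/mol.
Mass of Si per formula unit: 3 × 28.085 = 84.255 g.
Weight fraction Si = 84.255 / 422.992 = 0.1992.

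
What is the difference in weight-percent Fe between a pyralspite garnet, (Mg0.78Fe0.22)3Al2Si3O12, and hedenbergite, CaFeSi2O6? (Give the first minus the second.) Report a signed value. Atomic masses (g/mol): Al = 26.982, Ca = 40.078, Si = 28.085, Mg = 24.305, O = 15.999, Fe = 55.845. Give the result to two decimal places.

M((Mg0.78Fe0.22)3Al2Si3O12) = 423.938 g/mol, so wt% Fe = 36.858/423.938 × 100 = 8.69%.
M(CaFeSi2O6) = 248.087 g/mol, so wt% Fe = 55.845/248.087 × 100 = 22.51%.
8.69 − 22.51 = -13.82 pp.

-13.82 percentage points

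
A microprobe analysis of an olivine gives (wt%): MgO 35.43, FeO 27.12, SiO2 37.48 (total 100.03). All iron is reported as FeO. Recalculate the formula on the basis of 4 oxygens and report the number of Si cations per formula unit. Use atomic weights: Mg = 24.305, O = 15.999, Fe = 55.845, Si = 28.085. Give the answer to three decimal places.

MgO: 35.43/40.304 = 0.87907 mol → 0.87907 mol Mg, 0.87907 mol O.
FeO: 27.12/71.844 = 0.37748 mol → 0.37748 mol Fe, 0.37748 mol O.
SiO2: 37.48/60.083 = 0.62380 mol → 0.62380 mol Si, 1.24760 mol O.
Total oxygen = 2.50415 mol. Normalization factor = 4/2.50415 = 1.59735.
Si per 4 O = 0.62380 × 1.59735 = 0.996.

0.996 Si apfu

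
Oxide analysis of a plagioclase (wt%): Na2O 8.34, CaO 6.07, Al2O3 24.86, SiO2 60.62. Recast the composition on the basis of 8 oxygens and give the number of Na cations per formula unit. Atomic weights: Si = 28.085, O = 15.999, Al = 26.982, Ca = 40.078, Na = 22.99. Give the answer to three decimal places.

0.720 Na apfu

Na2O: 8.34/61.979 = 0.13456 mol → 0.26912 mol Na, 0.13456 mol O.
CaO: 6.07/56.077 = 0.10824 mol → 0.10824 mol Ca, 0.10824 mol O.
Al2O3: 24.86/101.961 = 0.24382 mol → 0.48764 mol Al, 0.73146 mol O.
SiO2: 60.62/60.083 = 1.00894 mol → 1.00894 mol Si, 2.01788 mol O.
Total oxygen = 2.99214 mol. Normalization factor = 8/2.99214 = 2.67367.
Na per 8 O = 0.26912 × 2.67367 = 0.720.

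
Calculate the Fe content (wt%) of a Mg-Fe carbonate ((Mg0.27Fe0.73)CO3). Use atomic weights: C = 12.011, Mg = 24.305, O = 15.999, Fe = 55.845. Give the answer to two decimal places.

Formula mass = 0.27*24.305 + 0.73*55.845 + 1*12.011 + 3*15.999 = 107.337 g/mol, of which 40.767 g is Fe.
So Fe makes up 40.767/107.337 = 0.3798 of the mass, i.e. 37.98%.

37.98 wt%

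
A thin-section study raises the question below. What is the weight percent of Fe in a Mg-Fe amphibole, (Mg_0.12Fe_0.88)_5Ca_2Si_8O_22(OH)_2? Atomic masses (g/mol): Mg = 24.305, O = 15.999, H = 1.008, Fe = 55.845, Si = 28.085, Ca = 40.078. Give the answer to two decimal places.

25.83 wt%

M((Mg_0.12Fe_0.88)_5Ca_2Si_8O_22(OH)_2) = 951.129 g/mol.
Fe contributes 4.40 × 55.845 = 245.718 g per mole.
245.718/951.129 = 0.2583 → 25.83%.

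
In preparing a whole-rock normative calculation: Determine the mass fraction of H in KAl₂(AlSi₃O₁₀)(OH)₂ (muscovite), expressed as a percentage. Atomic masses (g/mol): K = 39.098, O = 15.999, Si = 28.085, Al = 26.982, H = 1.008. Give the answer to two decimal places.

Molar mass of KAl₂(AlSi₃O₁₀)(OH)₂: 1*39.098 + 3*26.982 + 3*28.085 + 12*15.999 + 2*1.008 = 398.303 g/mol.
Mass of H per formula unit: 2 × 1.008 = 2.016 g.
Weight fraction H = 2.016 / 398.303 = 0.0051.

0.51 mass %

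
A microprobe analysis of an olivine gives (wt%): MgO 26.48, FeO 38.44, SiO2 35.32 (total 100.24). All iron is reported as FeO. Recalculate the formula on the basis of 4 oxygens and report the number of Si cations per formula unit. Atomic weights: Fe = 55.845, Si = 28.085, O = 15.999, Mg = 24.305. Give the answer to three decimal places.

0.993 Si apfu

26.48 wt% MgO ÷ 40.304 g/mol = 0.65701 mol, giving 0.65701 Mg and 0.65701 O.
38.44 wt% FeO ÷ 71.844 g/mol = 0.53505 mol, giving 0.53505 Fe and 0.53505 O.
35.32 wt% SiO2 ÷ 60.083 g/mol = 0.58785 mol, giving 0.58785 Si and 1.17570 O.
Oxygen sums to 2.36776; scaling by 4/2.36776 = 1.68936 puts the formula on 4 O.
Si: 0.58785 × 1.68936 = 0.993 atoms per formula unit.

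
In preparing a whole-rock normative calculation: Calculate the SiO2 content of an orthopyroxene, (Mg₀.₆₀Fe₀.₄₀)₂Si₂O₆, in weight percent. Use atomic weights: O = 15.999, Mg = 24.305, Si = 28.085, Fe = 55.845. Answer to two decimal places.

53.17 wt%

Molar mass of (Mg₀.₆₀Fe₀.₄₀)₂Si₂O₆ = 1.20×24.305 + 0.80×55.845 + 2×28.085 + 6×15.999 = 226.006 g/mol.
Each formula unit contains 2 Si, equivalent to 2/1 = 2.0000 mol SiO2.
M(SiO2) = 1×28.085 + 2×15.999 = 60.083 g/mol.
Mass of SiO2 per formula unit = 2.0000 × 60.083 = 120.166 g.
SiO2 wt% = 120.166 / 226.006 × 100 = 53.17%.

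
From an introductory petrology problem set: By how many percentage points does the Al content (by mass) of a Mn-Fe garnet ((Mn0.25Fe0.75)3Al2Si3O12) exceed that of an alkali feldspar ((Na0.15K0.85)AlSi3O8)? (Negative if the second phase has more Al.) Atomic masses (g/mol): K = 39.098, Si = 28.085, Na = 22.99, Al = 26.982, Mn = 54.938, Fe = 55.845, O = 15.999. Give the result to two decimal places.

M((Mn0.25Fe0.75)3Al2Si3O12) = 497.062 g/mol, so wt% Al = 53.964/497.062 × 100 = 10.86%.
M((Na0.15K0.85)AlSi3O8) = 275.911 g/mol, so wt% Al = 26.982/275.911 × 100 = 9.78%.
10.86 − 9.78 = 1.08 pp.

1.08 percentage points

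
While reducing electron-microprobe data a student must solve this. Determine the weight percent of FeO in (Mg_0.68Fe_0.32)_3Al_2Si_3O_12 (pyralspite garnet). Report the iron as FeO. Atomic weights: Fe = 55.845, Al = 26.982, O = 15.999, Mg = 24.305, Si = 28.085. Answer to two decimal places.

M((Mg_0.68Fe_0.32)_3Al_2Si_3O_12) = 433.400 g/mol; M(FeO) = 71.844 g/mol.
Moles FeO per formula unit = 0.96 Fe ÷ 1 = 0.9600.
FeO fraction = (0.9600 × 71.844) / 433.400 = 68.970/433.400 = 0.1591.

15.91 wt%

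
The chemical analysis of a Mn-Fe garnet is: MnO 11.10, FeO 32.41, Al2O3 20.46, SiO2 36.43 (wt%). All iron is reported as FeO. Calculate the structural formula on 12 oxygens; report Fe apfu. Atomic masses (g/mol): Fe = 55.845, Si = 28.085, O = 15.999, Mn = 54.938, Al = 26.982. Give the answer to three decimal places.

2.235 Fe apfu

11.10 wt% MnO ÷ 70.937 g/mol = 0.15648 mol, giving 0.15648 Mn and 0.15648 O.
32.41 wt% FeO ÷ 71.844 g/mol = 0.45112 mol, giving 0.45112 Fe and 0.45112 O.
20.46 wt% Al2O3 ÷ 101.961 g/mol = 0.20066 mol, giving 0.40132 Al and 0.60198 O.
36.43 wt% SiO2 ÷ 60.083 g/mol = 0.60633 mol, giving 0.60633 Si and 1.21266 O.
Oxygen sums to 2.42224; scaling by 12/2.42224 = 4.95409 puts the formula on 12 O.
Fe: 0.45112 × 4.95409 = 2.235 atoms per formula unit.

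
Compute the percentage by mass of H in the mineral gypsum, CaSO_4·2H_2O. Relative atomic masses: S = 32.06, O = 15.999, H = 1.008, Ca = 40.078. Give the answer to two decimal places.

Molar mass of CaSO_4·2H_2O: 1×40.078 + 1×32.06 + 6×15.999 + 4×1.008 = 172.164 g/mol.
Mass of H per formula unit: 4 × 1.008 = 4.032 g.
Weight fraction H = 4.032 / 172.164 = 0.0234.

2.34 wt%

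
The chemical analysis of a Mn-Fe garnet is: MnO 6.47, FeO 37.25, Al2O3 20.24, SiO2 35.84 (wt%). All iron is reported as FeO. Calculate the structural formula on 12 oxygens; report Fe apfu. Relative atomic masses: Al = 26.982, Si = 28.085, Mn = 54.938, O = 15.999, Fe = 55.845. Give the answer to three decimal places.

2.594 Fe apfu

6.47 wt% MnO ÷ 70.937 g/mol = 0.09121 mol, giving 0.09121 Mn and 0.09121 O.
37.25 wt% FeO ÷ 71.844 g/mol = 0.51848 mol, giving 0.51848 Fe and 0.51848 O.
20.24 wt% Al2O3 ÷ 101.961 g/mol = 0.19851 mol, giving 0.39702 Al and 0.59553 O.
35.84 wt% SiO2 ÷ 60.083 g/mol = 0.59651 mol, giving 0.59651 Si and 1.19302 O.
Oxygen sums to 2.39824; scaling by 12/2.39824 = 5.00367 puts the formula on 12 O.
Fe: 0.51848 × 5.00367 = 2.594 atoms per formula unit.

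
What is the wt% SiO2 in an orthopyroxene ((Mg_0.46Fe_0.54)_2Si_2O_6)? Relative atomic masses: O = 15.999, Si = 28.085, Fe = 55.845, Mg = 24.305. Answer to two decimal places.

Molar mass of (Mg_0.46Fe_0.54)_2Si_2O_6 = 0.92*24.305 + 1.08*55.845 + 2*28.085 + 6*15.999 = 234.837 g/mol.
Each formula unit contains 2 Si, equivalent to 2/1 = 2.0000 mol SiO2.
M(SiO2) = 1×28.085 + 2×15.999 = 60.083 g/mol.
Mass of SiO2 per formula unit = 2.0000 × 60.083 = 120.166 g.
SiO2 wt% = 120.166 / 234.837 × 100 = 51.17%.

51.17 wt%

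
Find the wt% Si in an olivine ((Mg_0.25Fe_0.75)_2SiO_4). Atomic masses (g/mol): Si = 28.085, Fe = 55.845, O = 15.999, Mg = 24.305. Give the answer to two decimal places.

M((Mg_0.25Fe_0.75)_2SiO_4) = 188.001 g/mol.
Si contributes 1 × 28.085 = 28.085 g per mole.
28.085/188.001 = 0.1494 → 14.94%.

14.94 weight percent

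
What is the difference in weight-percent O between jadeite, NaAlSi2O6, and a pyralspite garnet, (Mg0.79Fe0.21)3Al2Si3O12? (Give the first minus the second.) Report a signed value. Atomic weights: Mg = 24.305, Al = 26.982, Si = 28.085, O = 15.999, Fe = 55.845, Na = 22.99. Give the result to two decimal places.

2.10 percentage points

O in NaAlSi2O6: molar mass 202.136 g/mol; 6×15.999 = 95.994 g → 47.49 wt%.
O in (Mg0.79Fe0.21)3Al2Si3O12: molar mass 422.992 g/mol; 12×15.999 = 191.988 g → 45.39 wt%.
Difference = 47.49 − 45.39 = 2.10 percentage points.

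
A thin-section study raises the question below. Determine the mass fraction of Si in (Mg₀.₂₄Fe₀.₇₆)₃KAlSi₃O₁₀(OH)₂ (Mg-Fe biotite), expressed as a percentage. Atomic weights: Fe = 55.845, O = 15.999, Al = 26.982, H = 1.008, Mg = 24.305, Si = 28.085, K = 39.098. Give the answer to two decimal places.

M((Mg₀.₂₄Fe₀.₇₆)₃KAlSi₃O₁₀(OH)₂) = 489.165 g/mol.
Si contributes 3 × 28.085 = 84.255 g per mole.
84.255/489.165 = 0.1722 → 17.22%.

17.22 wt%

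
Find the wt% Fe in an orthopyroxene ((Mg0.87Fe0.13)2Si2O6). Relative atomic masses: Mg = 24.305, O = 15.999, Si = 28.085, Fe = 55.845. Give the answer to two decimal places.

6.95 weight percent

Molar mass of (Mg0.87Fe0.13)2Si2O6: 1.74×24.305 + 0.26×55.845 + 2×28.085 + 6×15.999 = 208.974 g/mol.
Mass of Fe per formula unit: 0.26 × 55.845 = 14.520 g.
Weight fraction Fe = 14.520 / 208.974 = 0.0695.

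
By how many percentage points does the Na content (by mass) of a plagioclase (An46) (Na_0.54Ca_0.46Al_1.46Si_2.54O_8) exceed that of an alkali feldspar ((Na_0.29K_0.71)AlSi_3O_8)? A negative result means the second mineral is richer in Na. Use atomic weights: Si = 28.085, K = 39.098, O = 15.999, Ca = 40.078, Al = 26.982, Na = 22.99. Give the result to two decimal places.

Na in Na_0.54Ca_0.46Al_1.46Si_2.54O_8: molar mass 269.572 g/mol; 0.54×22.99 = 12.415 g → 4.61 wt%.
Na in (Na_0.29K_0.71)AlSi_3O_8: molar mass 273.656 g/mol; 0.29×22.99 = 6.667 g → 2.44 wt%.
Difference = 4.61 − 2.44 = 2.17 percentage points.

2.17 percentage points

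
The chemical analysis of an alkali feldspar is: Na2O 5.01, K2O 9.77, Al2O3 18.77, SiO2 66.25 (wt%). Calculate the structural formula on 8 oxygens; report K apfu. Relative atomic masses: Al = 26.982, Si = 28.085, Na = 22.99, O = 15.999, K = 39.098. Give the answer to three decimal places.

0.564 K apfu

Na2O (M=61.979): mol = 0.08083; Na = 0.16166, O = 0.08083.
K2O (M=94.195): mol = 0.10372; K = 0.20744, O = 0.10372.
Al2O3 (M=101.961): mol = 0.18409; Al = 0.36818, O = 0.55227.
SiO2 (M=60.083): mol = 1.10264; Si = 1.10264, O = 2.20528.
ΣO = 2.94210; factor = 8/ΣO = 2.71915.
K apfu = 0.20744 × 2.71915 = 0.564.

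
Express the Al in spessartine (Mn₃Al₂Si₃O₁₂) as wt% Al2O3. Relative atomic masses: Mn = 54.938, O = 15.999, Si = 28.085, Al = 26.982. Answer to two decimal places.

M(Mn₃Al₂Si₃O₁₂) = 495.021 g/mol; M(Al2O3) = 101.961 g/mol.
Moles Al2O3 per formula unit = 2 Al ÷ 2 = 1.0000.
Al2O3 fraction = (1.0000 × 101.961) / 495.021 = 101.961/495.021 = 0.2060.

20.60 wt%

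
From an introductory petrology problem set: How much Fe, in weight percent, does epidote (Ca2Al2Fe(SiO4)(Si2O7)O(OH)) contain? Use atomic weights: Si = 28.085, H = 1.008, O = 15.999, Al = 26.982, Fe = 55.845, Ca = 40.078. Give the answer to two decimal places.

11.56 weight percent

Formula mass = 2·40.078 + 2·26.982 + 1·55.845 + 3·28.085 + 13·15.999 + 1·1.008 = 483.215 g/mol, of which 55.845 g is Fe.
So Fe makes up 55.845/483.215 = 0.1156 of the mass, i.e. 11.56%.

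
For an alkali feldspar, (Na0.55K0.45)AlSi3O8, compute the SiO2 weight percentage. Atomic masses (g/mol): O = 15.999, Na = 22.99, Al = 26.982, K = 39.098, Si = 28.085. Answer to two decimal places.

M((Na0.55K0.45)AlSi3O8) = 269.468 g/mol; M(SiO2) = 60.083 g/mol.
Moles SiO2 per formula unit = 3 Si ÷ 1 = 3.0000.
SiO2 fraction = (3.0000 × 60.083) / 269.468 = 180.249/269.468 = 0.6689.

66.89 wt%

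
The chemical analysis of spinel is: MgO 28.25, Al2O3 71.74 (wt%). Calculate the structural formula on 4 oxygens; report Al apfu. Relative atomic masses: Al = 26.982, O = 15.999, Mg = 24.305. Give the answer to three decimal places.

2.002 Al apfu

MgO (M=40.304): mol = 0.70092; Mg = 0.70092, O = 0.70092.
Al2O3 (M=101.961): mol = 0.70360; Al = 1.40720, O = 2.11080.
ΣO = 2.81172; factor = 4/ΣO = 1.42262.
Al apfu = 1.40720 × 1.42262 = 2.002.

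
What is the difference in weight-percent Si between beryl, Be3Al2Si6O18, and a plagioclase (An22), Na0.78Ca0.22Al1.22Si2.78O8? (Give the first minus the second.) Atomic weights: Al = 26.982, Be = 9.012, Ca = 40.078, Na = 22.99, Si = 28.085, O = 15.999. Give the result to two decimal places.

1.97 percentage points

First mineral: 168.510 g Si in 537.492 g formula = 31.35 wt% Si.
Second mineral: 78.076 g Si in 265.736 g formula = 29.38 wt% Si.
31.35% − 29.38% gives a difference of 1.97 percentage points.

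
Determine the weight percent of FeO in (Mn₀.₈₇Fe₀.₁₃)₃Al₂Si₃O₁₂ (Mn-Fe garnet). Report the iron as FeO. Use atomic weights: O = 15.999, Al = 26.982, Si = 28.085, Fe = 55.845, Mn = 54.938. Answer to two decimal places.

Molar mass of (Mn₀.₈₇Fe₀.₁₃)₃Al₂Si₃O₁₂ = 2.61·54.938 + 0.39·55.845 + 2·26.982 + 3·28.085 + 12·15.999 = 495.375 g/mol.
Each formula unit contains 0.39 Fe, equivalent to 0.39/1 = 0.3900 mol FeO.
M(FeO) = 1×55.845 + 1×15.999 = 71.844 g/mol.
Mass of FeO per formula unit = 0.3900 × 71.844 = 28.019 g.
FeO wt% = 28.019 / 495.375 × 100 = 5.66%.

5.66 wt%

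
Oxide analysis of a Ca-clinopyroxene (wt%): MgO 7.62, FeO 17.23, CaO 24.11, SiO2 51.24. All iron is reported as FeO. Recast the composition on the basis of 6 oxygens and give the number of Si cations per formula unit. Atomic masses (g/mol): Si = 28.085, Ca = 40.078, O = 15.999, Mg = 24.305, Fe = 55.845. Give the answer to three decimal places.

1.995 Si apfu

MgO: 7.62/40.304 = 0.18906 mol → 0.18906 mol Mg, 0.18906 mol O.
FeO: 17.23/71.844 = 0.23983 mol → 0.23983 mol Fe, 0.23983 mol O.
CaO: 24.11/56.077 = 0.42994 mol → 0.42994 mol Ca, 0.42994 mol O.
SiO2: 51.24/60.083 = 0.85282 mol → 0.85282 mol Si, 1.70564 mol O.
Total oxygen = 2.56447 mol. Normalization factor = 6/2.56447 = 2.33966.
Si per 6 O = 0.85282 × 2.33966 = 1.995.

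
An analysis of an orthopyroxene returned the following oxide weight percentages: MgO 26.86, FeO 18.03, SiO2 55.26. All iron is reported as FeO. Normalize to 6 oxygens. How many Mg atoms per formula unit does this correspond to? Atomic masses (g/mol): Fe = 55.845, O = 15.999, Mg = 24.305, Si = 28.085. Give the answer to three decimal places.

MgO: 26.86/40.304 = 0.66644 mol → 0.66644 mol Mg, 0.66644 mol O.
FeO: 18.03/71.844 = 0.25096 mol → 0.25096 mol Fe, 0.25096 mol O.
SiO2: 55.26/60.083 = 0.91973 mol → 0.91973 mol Si, 1.83946 mol O.
Total oxygen = 2.75686 mol. Normalization factor = 6/2.75686 = 2.17639.
Mg per 6 O = 0.66644 × 2.17639 = 1.450.

1.450 Mg apfu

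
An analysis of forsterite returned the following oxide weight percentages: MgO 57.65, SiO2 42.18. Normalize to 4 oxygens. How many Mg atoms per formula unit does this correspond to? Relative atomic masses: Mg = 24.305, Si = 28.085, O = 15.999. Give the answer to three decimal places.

57.65 wt% MgO ÷ 40.304 g/mol = 1.43038 mol, giving 1.43038 Mg and 1.43038 O.
42.18 wt% SiO2 ÷ 60.083 g/mol = 0.70203 mol, giving 0.70203 Si and 1.40406 O.
Oxygen sums to 2.83444; scaling by 4/2.83444 = 1.41121 puts the formula on 4 O.
Mg: 1.43038 × 1.41121 = 2.019 atoms per formula unit.

2.019 Mg apfu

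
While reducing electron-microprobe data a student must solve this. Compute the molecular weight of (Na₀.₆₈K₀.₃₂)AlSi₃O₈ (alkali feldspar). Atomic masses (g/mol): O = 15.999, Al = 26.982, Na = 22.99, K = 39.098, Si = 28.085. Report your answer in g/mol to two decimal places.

M = 0.68(22.99) + 0.32(39.098) + 1(26.982) + 3(28.085) + 8(15.999)

267.37 g/mol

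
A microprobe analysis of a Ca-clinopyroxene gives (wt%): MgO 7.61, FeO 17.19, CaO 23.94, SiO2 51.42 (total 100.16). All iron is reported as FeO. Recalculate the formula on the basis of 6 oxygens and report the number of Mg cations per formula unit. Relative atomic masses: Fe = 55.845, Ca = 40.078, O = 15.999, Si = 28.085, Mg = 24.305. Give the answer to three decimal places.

0.441 Mg apfu

MgO: 7.61/40.304 = 0.18882 mol → 0.18882 mol Mg, 0.18882 mol O.
FeO: 17.19/71.844 = 0.23927 mol → 0.23927 mol Fe, 0.23927 mol O.
CaO: 23.94/56.077 = 0.42691 mol → 0.42691 mol Ca, 0.42691 mol O.
SiO2: 51.42/60.083 = 0.85582 mol → 0.85582 mol Si, 1.71164 mol O.
Total oxygen = 2.56664 mol. Normalization factor = 6/2.56664 = 2.33769.
Mg per 6 O = 0.18882 × 2.33769 = 0.441.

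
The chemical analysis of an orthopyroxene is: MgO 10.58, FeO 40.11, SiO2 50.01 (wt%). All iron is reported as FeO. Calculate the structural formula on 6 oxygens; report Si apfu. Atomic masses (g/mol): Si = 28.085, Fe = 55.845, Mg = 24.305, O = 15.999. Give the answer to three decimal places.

MgO: 10.58/40.304 = 0.26250 mol → 0.26250 mol Mg, 0.26250 mol O.
FeO: 40.11/71.844 = 0.55829 mol → 0.55829 mol Fe, 0.55829 mol O.
SiO2: 50.01/60.083 = 0.83235 mol → 0.83235 mol Si, 1.66470 mol O.
Total oxygen = 2.48549 mol. Normalization factor = 6/2.48549 = 2.41401.
Si per 6 O = 0.83235 × 2.41401 = 2.009.

2.009 Si apfu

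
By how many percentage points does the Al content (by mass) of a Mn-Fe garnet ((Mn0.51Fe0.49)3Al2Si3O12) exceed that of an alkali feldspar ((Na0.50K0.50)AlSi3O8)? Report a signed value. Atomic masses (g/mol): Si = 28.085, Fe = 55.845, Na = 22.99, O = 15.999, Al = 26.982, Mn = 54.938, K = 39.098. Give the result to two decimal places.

Al in (Mn0.51Fe0.49)3Al2Si3O12: molar mass 496.354 g/mol; 2×26.982 = 53.964 g → 10.87 wt%.
Al in (Na0.50K0.50)AlSi3O8: molar mass 270.273 g/mol; 1×26.982 = 26.982 g → 9.98 wt%.
Difference = 10.87 − 9.98 = 0.89 percentage points.

0.89 percentage points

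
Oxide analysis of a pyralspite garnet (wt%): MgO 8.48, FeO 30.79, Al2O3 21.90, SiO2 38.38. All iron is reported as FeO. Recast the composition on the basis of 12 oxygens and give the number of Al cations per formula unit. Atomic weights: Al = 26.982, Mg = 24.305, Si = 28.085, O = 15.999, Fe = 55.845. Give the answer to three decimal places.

2.013 Al apfu

MgO (M=40.304): mol = 0.21040; Mg = 0.21040, O = 0.21040.
FeO (M=71.844): mol = 0.42857; Fe = 0.42857, O = 0.42857.
Al2O3 (M=101.961): mol = 0.21479; Al = 0.42958, O = 0.64437.
SiO2 (M=60.083): mol = 0.63878; Si = 0.63878, O = 1.27756.
ΣO = 2.56090; factor = 12/ΣO = 4.68585.
Al apfu = 0.42958 × 4.68585 = 2.013.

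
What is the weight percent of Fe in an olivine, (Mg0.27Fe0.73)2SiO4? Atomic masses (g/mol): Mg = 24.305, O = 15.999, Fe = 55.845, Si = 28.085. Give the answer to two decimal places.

Formula mass = 0.54×24.305 + 1.46×55.845 + 1×28.085 + 4×15.999 = 186.739 g/mol, of which 81.534 g is Fe.
So Fe makes up 81.534/186.739 = 0.4366 of the mass, i.e. 43.66%.

43.66 weight percent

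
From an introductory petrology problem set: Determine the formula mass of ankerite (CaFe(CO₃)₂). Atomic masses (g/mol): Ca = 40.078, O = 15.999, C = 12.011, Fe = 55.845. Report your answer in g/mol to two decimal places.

The formula mass is the sum 1*40.078 + 1*55.845 + 2*12.011 + 6*15.999.

215.94 g/mol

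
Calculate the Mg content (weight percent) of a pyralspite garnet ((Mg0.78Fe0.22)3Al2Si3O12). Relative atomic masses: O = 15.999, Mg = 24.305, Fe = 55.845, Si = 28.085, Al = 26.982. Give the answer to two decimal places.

Formula mass = 2.34·24.305 + 0.66·55.845 + 2·26.982 + 3·28.085 + 12·15.999 = 423.938 g/mol, of which 56.874 g is Mg.
So Mg makes up 56.874/423.938 = 0.1342 of the mass, i.e. 13.42%.

13.42 weight percent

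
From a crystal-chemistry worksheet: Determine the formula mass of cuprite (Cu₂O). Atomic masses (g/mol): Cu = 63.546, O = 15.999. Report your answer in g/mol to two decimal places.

The formula mass is the sum 2×63.546 + 1×15.999.

143.09 g/mol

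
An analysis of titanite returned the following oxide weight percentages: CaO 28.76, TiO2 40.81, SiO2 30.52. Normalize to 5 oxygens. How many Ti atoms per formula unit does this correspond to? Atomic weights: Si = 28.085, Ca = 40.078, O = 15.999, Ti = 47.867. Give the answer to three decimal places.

28.76 wt% CaO ÷ 56.077 g/mol = 0.51287 mol, giving 0.51287 Ca and 0.51287 O.
40.81 wt% TiO2 ÷ 79.865 g/mol = 0.51099 mol, giving 0.51099 Ti and 1.02198 O.
30.52 wt% SiO2 ÷ 60.083 g/mol = 0.50796 mol, giving 0.50796 Si and 1.01592 O.
Oxygen sums to 2.55077; scaling by 5/2.55077 = 1.96019 puts the formula on 5 O.
Ti: 0.51099 × 1.96019 = 1.002 atoms per formula unit.

1.002 Ti apfu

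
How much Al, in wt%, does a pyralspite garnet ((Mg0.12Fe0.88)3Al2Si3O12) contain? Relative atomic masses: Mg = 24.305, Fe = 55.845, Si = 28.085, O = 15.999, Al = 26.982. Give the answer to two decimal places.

11.09 wt%

Molar mass of (Mg0.12Fe0.88)3Al2Si3O12: 0.36*24.305 + 2.64*55.845 + 2*26.982 + 3*28.085 + 12*15.999 = 486.388 g/mol.
Mass of Al per formula unit: 2 × 26.982 = 53.964 g.
Weight fraction Al = 53.964 / 486.388 = 0.1109.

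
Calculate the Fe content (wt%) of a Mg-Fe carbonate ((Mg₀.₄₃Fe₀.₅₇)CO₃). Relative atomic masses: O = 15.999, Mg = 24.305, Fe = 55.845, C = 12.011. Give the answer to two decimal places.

31.12 wt%

Molar mass of (Mg₀.₄₃Fe₀.₅₇)CO₃: 0.43·24.305 + 0.57·55.845 + 1·12.011 + 3·15.999 = 102.291 g/mol.
Mass of Fe per formula unit: 0.57 × 55.845 = 31.832 g.
Weight fraction Fe = 31.832 / 102.291 = 0.3112.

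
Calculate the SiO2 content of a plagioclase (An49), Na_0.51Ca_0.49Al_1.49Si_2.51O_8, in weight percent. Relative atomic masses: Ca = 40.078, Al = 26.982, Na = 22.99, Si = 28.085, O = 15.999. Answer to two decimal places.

55.84 wt%

Formula mass = 270.052 g/mol.
2.51 Si → 2.5100 mol SiO2 per formula unit; M(SiO2) = 60.083, so SiO2 mass = 150.808 g.
150.808/270.052 × 100 = 55.84 wt%.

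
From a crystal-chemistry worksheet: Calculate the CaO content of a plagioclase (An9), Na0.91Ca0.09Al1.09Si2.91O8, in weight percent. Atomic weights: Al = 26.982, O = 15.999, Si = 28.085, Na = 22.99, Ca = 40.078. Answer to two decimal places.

1.91 wt%

Molar mass of Na0.91Ca0.09Al1.09Si2.91O8 = 0.91·22.99 + 0.09·40.078 + 1.09·26.982 + 2.91·28.085 + 8·15.999 = 263.658 g/mol.
Each formula unit contains 0.09 Ca, equivalent to 0.09/1 = 0.0900 mol CaO.
M(CaO) = 1×40.078 + 1×15.999 = 56.077 g/mol.
Mass of CaO per formula unit = 0.0900 × 56.077 = 5.047 g.
CaO wt% = 5.047 / 263.658 × 100 = 1.91%.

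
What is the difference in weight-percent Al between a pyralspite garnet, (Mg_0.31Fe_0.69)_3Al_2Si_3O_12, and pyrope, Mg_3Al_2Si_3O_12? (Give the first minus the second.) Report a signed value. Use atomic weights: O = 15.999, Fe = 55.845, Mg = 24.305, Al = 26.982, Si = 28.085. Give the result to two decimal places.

Al in (Mg_0.31Fe_0.69)_3Al_2Si_3O_12: molar mass 468.410 g/mol; 2×26.982 = 53.964 g → 11.52 wt%.
Al in Mg_3Al_2Si_3O_12: molar mass 403.122 g/mol; 2×26.982 = 53.964 g → 13.39 wt%.
Difference = 11.52 − 13.39 = -1.87 percentage points.

-1.87 percentage points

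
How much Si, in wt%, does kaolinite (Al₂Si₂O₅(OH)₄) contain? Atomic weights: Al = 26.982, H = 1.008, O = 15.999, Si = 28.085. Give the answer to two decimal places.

21.76 wt%

Molar mass of Al₂Si₂O₅(OH)₄: 2×26.982 + 2×28.085 + 9×15.999 + 4×1.008 = 258.157 g/mol.
Mass of Si per formula unit: 2 × 28.085 = 56.170 g.
Weight fraction Si = 56.170 / 258.157 = 0.2176.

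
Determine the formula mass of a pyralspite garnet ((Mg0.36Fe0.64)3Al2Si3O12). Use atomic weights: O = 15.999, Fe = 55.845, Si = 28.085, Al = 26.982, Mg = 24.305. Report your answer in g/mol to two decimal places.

The formula mass is the sum 1.08(24.305) + 1.92(55.845) + 2(26.982) + 3(28.085) + 12(15.999).

463.68 g/mol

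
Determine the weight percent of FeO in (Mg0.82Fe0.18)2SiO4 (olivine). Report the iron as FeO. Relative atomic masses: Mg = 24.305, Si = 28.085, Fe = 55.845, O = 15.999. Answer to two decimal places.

17.01 wt%

M((Mg0.82Fe0.18)2SiO4) = 152.045 g/mol; M(FeO) = 71.844 g/mol.
Moles FeO per formula unit = 0.36 Fe ÷ 1 = 0.3600.
FeO fraction = (0.3600 × 71.844) / 152.045 = 25.864/152.045 = 0.1701.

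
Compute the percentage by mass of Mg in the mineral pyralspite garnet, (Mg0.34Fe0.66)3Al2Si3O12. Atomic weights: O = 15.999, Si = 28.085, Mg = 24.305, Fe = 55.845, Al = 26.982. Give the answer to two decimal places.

5.32 wt%

Formula mass = 1.02·24.305 + 1.98·55.845 + 2·26.982 + 3·28.085 + 12·15.999 = 465.571 g/mol, of which 24.791 g is Mg.
So Mg makes up 24.791/465.571 = 0.0532 of the mass, i.e. 5.32%.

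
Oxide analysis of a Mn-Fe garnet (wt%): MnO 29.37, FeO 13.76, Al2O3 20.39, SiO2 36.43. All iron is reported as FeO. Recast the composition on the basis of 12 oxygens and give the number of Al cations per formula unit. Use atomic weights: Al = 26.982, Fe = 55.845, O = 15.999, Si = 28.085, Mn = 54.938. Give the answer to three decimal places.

MnO (M=70.937): mol = 0.41403; Mn = 0.41403, O = 0.41403.
FeO (M=71.844): mol = 0.19153; Fe = 0.19153, O = 0.19153.
Al2O3 (M=101.961): mol = 0.19998; Al = 0.39996, O = 0.59994.
SiO2 (M=60.083): mol = 0.60633; Si = 0.60633, O = 1.21266.
ΣO = 2.41816; factor = 12/ΣO = 4.96245.
Al apfu = 0.39996 × 4.96245 = 1.985.

1.985 Al apfu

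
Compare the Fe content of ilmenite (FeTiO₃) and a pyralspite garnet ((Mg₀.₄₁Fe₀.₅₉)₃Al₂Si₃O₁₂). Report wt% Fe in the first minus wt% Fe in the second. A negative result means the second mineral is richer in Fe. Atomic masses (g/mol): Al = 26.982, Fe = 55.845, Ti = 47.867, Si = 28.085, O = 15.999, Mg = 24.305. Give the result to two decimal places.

First mineral: 55.845 g Fe in 151.709 g formula = 36.81 wt% Fe.
Second mineral: 98.846 g Fe in 458.948 g formula = 21.54 wt% Fe.
36.81% − 21.54% gives a difference of 15.27 percentage points.

15.27 percentage points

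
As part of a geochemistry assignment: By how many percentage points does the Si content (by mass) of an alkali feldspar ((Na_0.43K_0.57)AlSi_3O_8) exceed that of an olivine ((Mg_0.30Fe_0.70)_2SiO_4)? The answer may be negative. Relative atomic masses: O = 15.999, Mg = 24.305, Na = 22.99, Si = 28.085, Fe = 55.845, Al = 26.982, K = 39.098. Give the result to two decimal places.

15.85 percentage points

Si in (Na_0.43K_0.57)AlSi_3O_8: molar mass 271.401 g/mol; 3×28.085 = 84.255 g → 31.04 wt%.
Si in (Mg_0.30Fe_0.70)_2SiO_4: molar mass 184.847 g/mol; 1×28.085 = 28.085 g → 15.19 wt%.
Difference = 31.04 − 15.19 = 15.85 percentage points.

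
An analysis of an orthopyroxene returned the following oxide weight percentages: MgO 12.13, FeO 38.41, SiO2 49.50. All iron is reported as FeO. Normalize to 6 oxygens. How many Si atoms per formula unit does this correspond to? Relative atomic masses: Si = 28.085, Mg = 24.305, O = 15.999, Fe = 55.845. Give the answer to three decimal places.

12.13 wt% MgO ÷ 40.304 g/mol = 0.30096 mol, giving 0.30096 Mg and 0.30096 O.
38.41 wt% FeO ÷ 71.844 g/mol = 0.53463 mol, giving 0.53463 Fe and 0.53463 O.
49.50 wt% SiO2 ÷ 60.083 g/mol = 0.82386 mol, giving 0.82386 Si and 1.64772 O.
Oxygen sums to 2.48331; scaling by 6/2.48331 = 2.41613 puts the formula on 6 O.
Si: 0.82386 × 2.41613 = 1.991 atoms per formula unit.

1.991 Si apfu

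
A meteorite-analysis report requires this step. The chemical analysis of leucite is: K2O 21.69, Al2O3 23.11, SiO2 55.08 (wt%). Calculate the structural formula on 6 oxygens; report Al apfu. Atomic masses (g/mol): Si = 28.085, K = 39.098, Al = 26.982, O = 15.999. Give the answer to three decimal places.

K2O (M=94.195): mol = 0.23027; K = 0.46054, O = 0.23027.
Al2O3 (M=101.961): mol = 0.22666; Al = 0.45332, O = 0.67998.
SiO2 (M=60.083): mol = 0.91673; Si = 0.91673, O = 1.83346.
ΣO = 2.74371; factor = 6/ΣO = 2.18682.
Al apfu = 0.45332 × 2.18682 = 0.991.

0.991 Al apfu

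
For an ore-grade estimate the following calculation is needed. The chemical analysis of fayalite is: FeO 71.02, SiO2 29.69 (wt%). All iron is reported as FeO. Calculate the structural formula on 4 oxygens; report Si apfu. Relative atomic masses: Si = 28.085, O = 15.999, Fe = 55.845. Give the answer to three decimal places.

FeO: 71.02/71.844 = 0.98853 mol → 0.98853 mol Fe, 0.98853 mol O.
SiO2: 29.69/60.083 = 0.49415 mol → 0.49415 mol Si, 0.98830 mol O.
Total oxygen = 1.97683 mol. Normalization factor = 4/1.97683 = 2.02344.
Si per 4 O = 0.49415 × 2.02344 = 1.000.

1.000 Si apfu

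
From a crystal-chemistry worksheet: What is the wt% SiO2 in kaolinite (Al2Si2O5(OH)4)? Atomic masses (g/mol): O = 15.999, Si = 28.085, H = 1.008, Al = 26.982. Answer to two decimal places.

Molar mass of Al2Si2O5(OH)4 = 2·26.982 + 2·28.085 + 9·15.999 + 4·1.008 = 258.157 g/mol.
Each formula unit contains 2 Si, equivalent to 2/1 = 2.0000 mol SiO2.
M(SiO2) = 1×28.085 + 2×15.999 = 60.083 g/mol.
Mass of SiO2 per formula unit = 2.0000 × 60.083 = 120.166 g.
SiO2 wt% = 120.166 / 258.157 × 100 = 46.55%.

46.55 wt%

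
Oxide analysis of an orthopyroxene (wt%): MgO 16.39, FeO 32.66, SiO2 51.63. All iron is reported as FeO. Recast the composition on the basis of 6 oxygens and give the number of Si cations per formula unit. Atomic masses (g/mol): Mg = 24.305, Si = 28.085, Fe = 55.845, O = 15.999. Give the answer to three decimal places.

1.998 Si apfu

MgO (M=40.304): mol = 0.40666; Mg = 0.40666, O = 0.40666.
FeO (M=71.844): mol = 0.45460; Fe = 0.45460, O = 0.45460.
SiO2 (M=60.083): mol = 0.85931; Si = 0.85931, O = 1.71862.
ΣO = 2.57988; factor = 6/ΣO = 2.32569.
Si apfu = 0.85931 × 2.32569 = 1.998.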